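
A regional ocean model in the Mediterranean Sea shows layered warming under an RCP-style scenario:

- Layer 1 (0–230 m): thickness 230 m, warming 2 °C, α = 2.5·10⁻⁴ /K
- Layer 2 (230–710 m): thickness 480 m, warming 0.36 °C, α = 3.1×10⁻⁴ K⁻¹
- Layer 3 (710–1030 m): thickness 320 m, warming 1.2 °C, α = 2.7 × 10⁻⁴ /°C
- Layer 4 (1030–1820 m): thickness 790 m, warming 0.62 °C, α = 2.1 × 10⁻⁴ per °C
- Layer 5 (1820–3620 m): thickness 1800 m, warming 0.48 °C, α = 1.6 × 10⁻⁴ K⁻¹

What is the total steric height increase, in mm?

Δh ≈ 513 mm

2.5×10⁻⁴ × 2 × 230 = 0.11500 m
Layer 2: 0.36 × 480 × 3.1×10⁻⁴ = 0.053568 m
710–1030 m: 320 × 2.7×10⁻⁴ × 1.2 = 0.10368 m
Layer 4: 0.62 × 2.1×10⁻⁴ × 790 = 0.102858 m
Layer 5: 1800 × 1.6×10⁻⁴ × 0.48 = 0.13824 m
Δh = 0.11500 + 0.053568 + 0.10368 + 0.102858 + 0.13824 = 0.513346 m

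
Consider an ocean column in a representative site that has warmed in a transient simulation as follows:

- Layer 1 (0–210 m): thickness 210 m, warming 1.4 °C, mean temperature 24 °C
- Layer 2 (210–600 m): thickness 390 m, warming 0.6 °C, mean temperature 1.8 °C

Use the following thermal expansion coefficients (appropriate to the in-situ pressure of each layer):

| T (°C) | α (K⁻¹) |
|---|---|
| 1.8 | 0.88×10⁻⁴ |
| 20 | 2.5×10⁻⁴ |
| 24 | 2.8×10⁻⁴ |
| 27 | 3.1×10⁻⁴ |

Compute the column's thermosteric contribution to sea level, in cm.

Δh = 10.3 cm

Layer 1 at 24 °C → α = 2.8×10⁻⁴ K⁻¹
Layer 2 at 1.8 °C → α = 0.88×10⁻⁴ K⁻¹
210 × 2.8×10⁻⁴ × 1.4 = 0.08232 m
210–600 m: 0.88×10⁻⁴ × 390 × 0.6 = 0.020592 m
Δh = 0.08232 + 0.020592 = 0.102912 m ≈ 10.3 cm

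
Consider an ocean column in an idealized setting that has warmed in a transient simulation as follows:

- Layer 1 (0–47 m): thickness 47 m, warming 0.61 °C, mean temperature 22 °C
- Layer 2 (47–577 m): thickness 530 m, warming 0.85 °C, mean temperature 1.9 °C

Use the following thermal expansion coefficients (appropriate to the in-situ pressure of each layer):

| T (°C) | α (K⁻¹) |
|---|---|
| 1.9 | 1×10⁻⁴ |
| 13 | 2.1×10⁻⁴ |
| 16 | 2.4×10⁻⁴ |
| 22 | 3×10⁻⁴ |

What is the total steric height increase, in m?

Δh = 0.0537 m

Layer 1 at 22 °C → α = 3×10⁻⁴ K⁻¹
Layer 2 at 1.9 °C → α = 1×10⁻⁴ K⁻¹
0.61 × 3×10⁻⁴ × 47 = 0.008601 m
Layer 2: 530 × 1×10⁻⁴ × 0.85 = 0.04505 m
Δh = 0.008601 + 0.04505 = 0.053651 m ≈ 0.0537 m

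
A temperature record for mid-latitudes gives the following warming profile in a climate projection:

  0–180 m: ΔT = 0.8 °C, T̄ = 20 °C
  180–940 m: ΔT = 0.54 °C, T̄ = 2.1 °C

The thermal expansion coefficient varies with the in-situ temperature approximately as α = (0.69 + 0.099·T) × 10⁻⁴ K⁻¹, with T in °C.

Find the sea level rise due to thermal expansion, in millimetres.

Layer 1: α = (0.69 + 0.099×20)×10⁻⁴ = 2.67×10⁻⁴ K⁻¹
Layer 2: α = (0.69 + 0.099×2.1)×10⁻⁴ = 0.8979×10⁻⁴ K⁻¹
0–180 m: 180 × 0.8 × 2.67×10⁻⁴ = 0.038448 m
180–940 m: 760 × 0.54 × 0.8979×10⁻⁴ = 0.036849816 m
Δh = 0.038448 + 0.036849816 = 0.075297816 m

75.3 mm of thermosteric rise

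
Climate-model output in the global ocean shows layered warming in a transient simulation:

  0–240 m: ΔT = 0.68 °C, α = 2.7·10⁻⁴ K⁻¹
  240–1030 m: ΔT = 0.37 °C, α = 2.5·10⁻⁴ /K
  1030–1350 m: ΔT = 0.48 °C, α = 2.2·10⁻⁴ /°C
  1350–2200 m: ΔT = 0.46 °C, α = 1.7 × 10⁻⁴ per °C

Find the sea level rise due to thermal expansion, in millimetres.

Layer 1: 2.7×10⁻⁴ × 240 × 0.68 = 0.044064 m
Layer 2: 790 × 2.5×10⁻⁴ × 0.37 = 0.073075 m
1030–1350 m: 2.2×10⁻⁴ × 320 × 0.48 = 0.033792 m
1350–2200 m: 1.7×10⁻⁴ × 850 × 0.46 = 0.06647 m
Δh = 0.044064 + 0.073075 + 0.033792 + 0.06647 = 0.217401 m

217 mm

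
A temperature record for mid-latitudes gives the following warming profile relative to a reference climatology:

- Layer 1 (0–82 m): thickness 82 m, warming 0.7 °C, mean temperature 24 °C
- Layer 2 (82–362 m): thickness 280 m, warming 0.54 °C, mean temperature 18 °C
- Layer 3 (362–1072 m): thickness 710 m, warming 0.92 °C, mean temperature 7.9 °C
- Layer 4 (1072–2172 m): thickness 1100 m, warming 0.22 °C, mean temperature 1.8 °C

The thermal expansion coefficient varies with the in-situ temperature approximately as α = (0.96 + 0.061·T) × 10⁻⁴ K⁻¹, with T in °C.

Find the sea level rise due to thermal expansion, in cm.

Δh = 17 cm

Layer 1: α = (0.96 + 0.061×24)×10⁻⁴ = 2.424×10⁻⁴ K⁻¹
Layer 2: α = (0.96 + 0.061×18)×10⁻⁴ = 2.058×10⁻⁴ K⁻¹
Layer 3: α = (0.96 + 0.061×7.9)×10⁻⁴ = 1.4419×10⁻⁴ K⁻¹
Layer 4: α = (0.96 + 0.061×1.8)×10⁻⁴ = 1.0698×10⁻⁴ K⁻¹
0–82 m: 2.424×10⁻⁴ × 0.7 × 82 = 0.01391376 m
Layer 2: 2.058×10⁻⁴ × 0.54 × 280 = 0.03111696 m
362–1072 m: 710 × 1.4419×10⁻⁴ × 0.92 = 0.094184908 m
1072–2172 m: 1100 × 1.0698×10⁻⁴ × 0.22 = 0.02588916 m
Δh = 0.01391376 + 0.03111696 + 0.094184908 + 0.02588916 = 0.165104788 m ≈ 17 cm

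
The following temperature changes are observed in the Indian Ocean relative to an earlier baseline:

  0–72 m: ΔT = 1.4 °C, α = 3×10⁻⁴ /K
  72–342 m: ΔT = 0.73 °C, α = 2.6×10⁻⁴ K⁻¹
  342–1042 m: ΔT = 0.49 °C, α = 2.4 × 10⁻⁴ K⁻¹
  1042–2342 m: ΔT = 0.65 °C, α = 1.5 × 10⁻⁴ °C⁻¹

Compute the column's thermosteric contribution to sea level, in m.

72 × 1.4 × 3×10⁻⁴ = 0.03024 m
0.73 × 270 × 2.6×10⁻⁴ = 0.051246 m
342–1042 m: 700 × 0.49 × 2.4×10⁻⁴ = 0.08232 m
Layer 4: 1.5×10⁻⁴ × 0.65 × 1300 = 0.12675 m
Δh = 0.03024 + 0.051246 + 0.08232 + 0.12675 = 0.290556 m

Δh = 0.291 m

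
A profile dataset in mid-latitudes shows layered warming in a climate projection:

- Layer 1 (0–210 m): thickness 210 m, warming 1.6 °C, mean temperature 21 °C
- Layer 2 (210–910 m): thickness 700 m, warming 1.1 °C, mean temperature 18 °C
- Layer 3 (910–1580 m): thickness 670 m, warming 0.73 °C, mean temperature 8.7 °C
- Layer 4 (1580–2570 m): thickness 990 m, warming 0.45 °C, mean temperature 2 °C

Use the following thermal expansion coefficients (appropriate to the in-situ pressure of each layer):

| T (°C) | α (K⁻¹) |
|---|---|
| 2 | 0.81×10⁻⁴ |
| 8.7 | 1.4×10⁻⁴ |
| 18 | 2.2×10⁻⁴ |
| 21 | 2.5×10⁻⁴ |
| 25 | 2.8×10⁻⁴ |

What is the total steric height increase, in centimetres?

Layer 1 at 21 °C → α = 2.5×10⁻⁴ K⁻¹
Layer 2 at 18 °C → α = 2.2×10⁻⁴ K⁻¹
Layer 3 at 8.7 °C → α = 1.4×10⁻⁴ K⁻¹
Layer 4 at 2 °C → α = 0.81×10⁻⁴ K⁻¹
Layer 1: 210 × 1.6 × 2.5×10⁻⁴ = 0.08400 m
210–910 m: 2.2×10⁻⁴ × 1.1 × 700 = 0.16940 m
0.73 × 670 × 1.4×10⁻⁴ = 0.068474 m
1580–2570 m: 0.81×10⁻⁴ × 0.45 × 990 = 0.0360855 m
Δh = 0.08400 + 0.16940 + 0.068474 + 0.0360855 = 0.3579595 m ≈ 36 cm

Δh = 36 cm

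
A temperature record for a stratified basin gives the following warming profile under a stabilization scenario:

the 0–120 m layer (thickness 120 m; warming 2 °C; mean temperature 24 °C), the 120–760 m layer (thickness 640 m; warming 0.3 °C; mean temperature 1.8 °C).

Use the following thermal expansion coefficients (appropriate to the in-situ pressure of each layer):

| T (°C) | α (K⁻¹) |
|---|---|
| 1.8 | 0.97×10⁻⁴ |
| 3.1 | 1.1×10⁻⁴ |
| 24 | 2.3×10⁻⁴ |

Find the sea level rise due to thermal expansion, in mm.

Layer 1 at 24 °C → α = 2.3×10⁻⁴ K⁻¹
Layer 2 at 1.8 °C → α = 0.97×10⁻⁴ K⁻¹
2 × 120 × 2.3×10⁻⁴ = 0.05520 m
Layer 2: 0.97×10⁻⁴ × 640 × 0.3 = 0.018624 m
Δh = 0.05520 + 0.018624 = 0.073824 m ≈ 74 mm

74 mm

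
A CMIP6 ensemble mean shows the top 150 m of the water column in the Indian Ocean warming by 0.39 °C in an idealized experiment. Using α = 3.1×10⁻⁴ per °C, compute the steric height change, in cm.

Δh = αΔT·H = 3.1×10⁻⁴ × 0.39 × 150 = 0.018135 m

1.81 cm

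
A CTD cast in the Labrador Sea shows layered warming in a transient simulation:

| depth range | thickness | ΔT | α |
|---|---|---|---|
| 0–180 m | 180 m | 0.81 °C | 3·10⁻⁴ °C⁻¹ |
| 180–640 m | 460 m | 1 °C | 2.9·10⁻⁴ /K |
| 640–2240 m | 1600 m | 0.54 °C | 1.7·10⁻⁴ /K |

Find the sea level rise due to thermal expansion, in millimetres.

Layer 1: 180 × 0.81 × 3×10⁻⁴ = 0.04374 m
1 × 2.9×10⁻⁴ × 460 = 0.13340 m
Layer 3: 0.54 × 1600 × 1.7×10⁻⁴ = 0.14688 m
Δh = 0.04374 + 0.13340 + 0.14688 = 0.32402 m ≈ 320 mm

320 mm of thermosteric rise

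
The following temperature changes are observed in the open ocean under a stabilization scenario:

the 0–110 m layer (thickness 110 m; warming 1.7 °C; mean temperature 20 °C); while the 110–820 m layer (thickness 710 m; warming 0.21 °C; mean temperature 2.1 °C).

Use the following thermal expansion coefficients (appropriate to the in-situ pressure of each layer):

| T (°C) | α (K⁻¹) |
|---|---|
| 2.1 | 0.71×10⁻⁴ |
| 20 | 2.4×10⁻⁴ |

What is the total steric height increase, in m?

Δh = 0.055 m

Layer 1 at 20 °C → α = 2.4×10⁻⁴ K⁻¹
Layer 2 at 2.1 °C → α = 0.71×10⁻⁴ K⁻¹
1.7 × 2.4×10⁻⁴ × 110 = 0.04488 m
Layer 2: 0.21 × 0.71×10⁻⁴ × 710 = 0.0105861 m
Δh = 0.04488 + 0.0105861 = 0.0554661 m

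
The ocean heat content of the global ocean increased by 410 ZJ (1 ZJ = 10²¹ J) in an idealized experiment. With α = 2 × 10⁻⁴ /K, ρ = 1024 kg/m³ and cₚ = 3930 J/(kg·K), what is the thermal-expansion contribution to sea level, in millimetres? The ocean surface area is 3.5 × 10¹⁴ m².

Per unit area: Q = 410×10²¹ / (3.5×10¹⁴) ≈ 1.171×10⁹ J/m²
Δh = αQ/(ρcₚ) = 2×10⁻⁴ × 1.171×10⁹ / (1024 × 3930) ≈ 0.058196 m

Δh = 58.2 mm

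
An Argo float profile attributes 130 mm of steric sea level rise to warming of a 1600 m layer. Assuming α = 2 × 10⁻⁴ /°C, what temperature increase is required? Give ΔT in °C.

0.41 °C

ΔT = Δh/(αH) = 0.13 / (2×10⁻⁴ × 1600) ≈ 0.4063 °C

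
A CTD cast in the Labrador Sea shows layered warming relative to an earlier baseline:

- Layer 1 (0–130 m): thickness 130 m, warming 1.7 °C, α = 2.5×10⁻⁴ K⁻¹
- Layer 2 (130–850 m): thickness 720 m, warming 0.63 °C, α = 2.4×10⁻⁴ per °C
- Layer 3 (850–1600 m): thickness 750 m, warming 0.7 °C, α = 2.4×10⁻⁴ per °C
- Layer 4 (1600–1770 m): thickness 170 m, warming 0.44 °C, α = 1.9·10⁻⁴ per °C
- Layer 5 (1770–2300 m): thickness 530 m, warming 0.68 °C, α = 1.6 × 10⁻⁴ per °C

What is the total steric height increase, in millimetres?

362 mm of thermosteric rise

130 × 2.5×10⁻⁴ × 1.7 = 0.05525 m
130–850 m: 2.4×10⁻⁴ × 0.63 × 720 = 0.108864 m
850–1600 m: 0.7 × 2.4×10⁻⁴ × 750 = 0.12600 m
0.44 × 1.9×10⁻⁴ × 170 = 0.014212 m
1770–2300 m: 1.6×10⁻⁴ × 0.68 × 530 = 0.057664 m
Δh = 0.05525 + 0.108864 + 0.12600 + 0.014212 + 0.057664 = 0.36199 m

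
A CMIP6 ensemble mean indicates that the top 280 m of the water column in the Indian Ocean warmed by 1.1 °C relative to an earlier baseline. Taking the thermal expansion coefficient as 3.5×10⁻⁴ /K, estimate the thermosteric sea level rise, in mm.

Δh ≈ 108 mm

Δh = αΔT·H = 3.5×10⁻⁴ × 1.1 × 280 = 0.10780 m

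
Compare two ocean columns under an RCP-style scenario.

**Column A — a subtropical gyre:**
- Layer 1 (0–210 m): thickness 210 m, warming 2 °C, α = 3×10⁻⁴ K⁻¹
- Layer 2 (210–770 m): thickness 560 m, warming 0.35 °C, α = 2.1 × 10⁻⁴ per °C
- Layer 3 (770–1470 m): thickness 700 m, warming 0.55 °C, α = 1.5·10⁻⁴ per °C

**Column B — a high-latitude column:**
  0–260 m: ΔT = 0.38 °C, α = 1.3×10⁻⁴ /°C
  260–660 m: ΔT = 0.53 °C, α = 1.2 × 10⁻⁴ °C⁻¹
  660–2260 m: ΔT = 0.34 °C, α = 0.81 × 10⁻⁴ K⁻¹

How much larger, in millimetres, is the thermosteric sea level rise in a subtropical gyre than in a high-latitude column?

140 mm

A 2 × 3×10⁻⁴ × 210 = 0.12600 m
A Layer 2: 0.35 × 2.1×10⁻⁴ × 560 = 0.04116 m
A Layer 3: 700 × 1.5×10⁻⁴ × 0.55 = 0.05775 m
A total: 0.22491 m
B 0–260 m: 0.38 × 1.3×10⁻⁴ × 260 = 0.012844 m
B 260–660 m: 1.2×10⁻⁴ × 0.53 × 400 = 0.02544 m
B 660–2260 m: 1600 × 0.81×10⁻⁴ × 0.34 = 0.044064 m
B total: 0.082348 m
Difference: 0.22491 − 0.082348 = 0.142562 m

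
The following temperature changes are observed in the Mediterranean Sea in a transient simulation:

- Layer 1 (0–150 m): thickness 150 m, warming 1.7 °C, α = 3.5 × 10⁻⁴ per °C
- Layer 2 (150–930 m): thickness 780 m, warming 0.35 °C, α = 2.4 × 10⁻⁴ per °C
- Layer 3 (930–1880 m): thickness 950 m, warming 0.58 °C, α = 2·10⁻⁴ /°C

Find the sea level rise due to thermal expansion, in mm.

3.5×10⁻⁴ × 150 × 1.7 = 0.08925 m
Layer 2: 0.35 × 2.4×10⁻⁴ × 780 = 0.06552 m
Layer 3: 0.58 × 2×10⁻⁴ × 950 = 0.11020 m
Δh = 0.08925 + 0.06552 + 0.11020 = 0.26497 m

265 mm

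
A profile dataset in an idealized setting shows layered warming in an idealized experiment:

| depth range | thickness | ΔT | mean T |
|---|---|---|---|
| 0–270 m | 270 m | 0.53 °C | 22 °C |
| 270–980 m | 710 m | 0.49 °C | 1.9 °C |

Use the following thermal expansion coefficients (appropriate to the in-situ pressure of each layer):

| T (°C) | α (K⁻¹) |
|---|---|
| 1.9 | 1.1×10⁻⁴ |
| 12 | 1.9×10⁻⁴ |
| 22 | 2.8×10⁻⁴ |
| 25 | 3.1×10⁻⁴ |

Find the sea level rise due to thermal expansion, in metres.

Layer 1 at 22 °C → α = 2.8×10⁻⁴ K⁻¹
Layer 2 at 1.9 °C → α = 1.1×10⁻⁴ K⁻¹
0.53 × 2.8×10⁻⁴ × 270 = 0.040068 m
Layer 2: 1.1×10⁻⁴ × 0.49 × 710 = 0.038269 m
Δh = 0.040068 + 0.038269 = 0.078337 m ≈ 0.0783 m

Δh ≈ 0.0783 m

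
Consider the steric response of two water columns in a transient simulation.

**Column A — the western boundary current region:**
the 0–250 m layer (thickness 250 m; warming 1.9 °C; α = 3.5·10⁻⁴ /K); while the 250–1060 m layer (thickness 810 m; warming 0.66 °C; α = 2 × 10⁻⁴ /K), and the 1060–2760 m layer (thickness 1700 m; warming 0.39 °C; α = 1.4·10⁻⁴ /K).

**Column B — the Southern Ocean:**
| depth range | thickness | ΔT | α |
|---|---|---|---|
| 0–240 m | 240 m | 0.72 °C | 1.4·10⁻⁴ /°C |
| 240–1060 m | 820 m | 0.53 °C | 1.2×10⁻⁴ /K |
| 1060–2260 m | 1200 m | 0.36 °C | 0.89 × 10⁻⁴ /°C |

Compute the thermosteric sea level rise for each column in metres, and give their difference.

A 0–250 m: 250 × 3.5×10⁻⁴ × 1.9 = 0.16625 m
A 2×10⁻⁴ × 0.66 × 810 = 0.10692 m
A Layer 3: 0.39 × 1700 × 1.4×10⁻⁴ = 0.09282 m
A total: 0.36599 m
B 0–240 m: 0.72 × 240 × 1.4×10⁻⁴ = 0.024192 m
B Layer 2: 0.53 × 1.2×10⁻⁴ × 820 = 0.052152 m
B Layer 3: 1200 × 0.36 × 0.89×10⁻⁴ = 0.038448 m
B total: 0.114792 m
Difference: 0.36599 − 0.114792 = 0.251198 m

A: 0.37 m; B: 0.11 m; difference 0.25 m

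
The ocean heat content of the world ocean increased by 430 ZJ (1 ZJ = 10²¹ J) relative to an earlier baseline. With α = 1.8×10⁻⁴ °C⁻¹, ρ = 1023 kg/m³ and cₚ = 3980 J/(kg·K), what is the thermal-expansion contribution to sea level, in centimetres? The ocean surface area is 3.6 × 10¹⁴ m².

Per unit area: Q = 430×10²¹ / (3.6×10¹⁴) ≈ 1.194×10⁹ J/m²
Δh = αQ/(ρcₚ) = 1.8×10⁻⁴ × 1.194×10⁹ / (1023 × 3980) ≈ 0.052786 m

Δh = 5.3 cm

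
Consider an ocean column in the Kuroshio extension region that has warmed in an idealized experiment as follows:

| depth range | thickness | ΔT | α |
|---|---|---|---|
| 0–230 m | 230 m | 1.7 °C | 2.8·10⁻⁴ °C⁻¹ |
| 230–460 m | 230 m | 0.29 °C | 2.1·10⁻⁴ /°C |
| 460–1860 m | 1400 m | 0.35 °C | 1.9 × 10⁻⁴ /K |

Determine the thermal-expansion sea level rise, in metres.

Layer 1: 230 × 2.8×10⁻⁴ × 1.7 = 0.10948 m
Layer 2: 2.1×10⁻⁴ × 230 × 0.29 = 0.014007 m
460–1860 m: 0.35 × 1400 × 1.9×10⁻⁴ = 0.09310 m
Δh = 0.10948 + 0.014007 + 0.09310 = 0.216587 m

0.217 m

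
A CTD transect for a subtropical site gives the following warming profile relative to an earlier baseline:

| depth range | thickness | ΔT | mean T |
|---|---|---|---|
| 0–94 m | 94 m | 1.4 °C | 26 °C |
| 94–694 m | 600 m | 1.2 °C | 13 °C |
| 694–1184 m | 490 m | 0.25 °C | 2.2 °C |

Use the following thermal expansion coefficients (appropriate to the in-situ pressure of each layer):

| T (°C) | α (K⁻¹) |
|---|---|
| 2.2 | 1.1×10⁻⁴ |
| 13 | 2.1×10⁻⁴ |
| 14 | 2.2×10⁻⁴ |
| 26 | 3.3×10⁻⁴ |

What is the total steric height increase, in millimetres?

Layer 1 at 26 °C → α = 3.3×10⁻⁴ K⁻¹
Layer 2 at 13 °C → α = 2.1×10⁻⁴ K⁻¹
Layer 3 at 2.2 °C → α = 1.1×10⁻⁴ K⁻¹
0–94 m: 3.3×10⁻⁴ × 1.4 × 94 = 0.043428 m
94–694 m: 1.2 × 2.1×10⁻⁴ × 600 = 0.15120 m
490 × 0.25 × 1.1×10⁻⁴ = 0.013475 m
Δh = 0.043428 + 0.15120 + 0.013475 = 0.208103 m

208 mm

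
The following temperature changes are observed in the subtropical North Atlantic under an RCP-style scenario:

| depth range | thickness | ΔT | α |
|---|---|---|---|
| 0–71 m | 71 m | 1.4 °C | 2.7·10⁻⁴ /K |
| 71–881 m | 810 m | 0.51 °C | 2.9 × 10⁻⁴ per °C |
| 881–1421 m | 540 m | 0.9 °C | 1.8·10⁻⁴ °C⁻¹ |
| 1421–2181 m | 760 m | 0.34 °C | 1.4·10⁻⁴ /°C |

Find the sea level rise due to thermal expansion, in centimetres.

71 × 2.7×10⁻⁴ × 1.4 = 0.026838 m
Layer 2: 810 × 2.9×10⁻⁴ × 0.51 = 0.119799 m
881–1421 m: 540 × 0.9 × 1.8×10⁻⁴ = 0.08748 m
1421–2181 m: 0.34 × 760 × 1.4×10⁻⁴ = 0.036176 m
Δh = 0.026838 + 0.119799 + 0.08748 + 0.036176 = 0.270293 m

27.0 cm of thermosteric rise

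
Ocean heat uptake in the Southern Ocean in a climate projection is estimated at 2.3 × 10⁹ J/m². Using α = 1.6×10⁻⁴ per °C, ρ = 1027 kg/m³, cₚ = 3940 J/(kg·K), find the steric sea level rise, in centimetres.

Δh = αQ/(ρcₚ) = 1.6×10⁻⁴ × 2.3×10⁹ / (1027 × 3940) ≈ 0.090945 m

9.1 cm of thermosteric rise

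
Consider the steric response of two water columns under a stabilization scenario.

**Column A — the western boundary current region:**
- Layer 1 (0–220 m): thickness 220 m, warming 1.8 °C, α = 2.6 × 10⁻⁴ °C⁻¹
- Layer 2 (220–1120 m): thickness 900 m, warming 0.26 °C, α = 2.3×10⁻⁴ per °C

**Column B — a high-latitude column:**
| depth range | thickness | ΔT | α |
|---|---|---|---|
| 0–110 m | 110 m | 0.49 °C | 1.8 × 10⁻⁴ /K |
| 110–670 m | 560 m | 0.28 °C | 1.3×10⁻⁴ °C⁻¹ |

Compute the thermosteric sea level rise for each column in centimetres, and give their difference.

A 0–220 m: 1.8 × 220 × 2.6×10⁻⁴ = 0.10296 m
A Layer 2: 2.3×10⁻⁴ × 0.26 × 900 = 0.05382 m
A total: 0.15678 m
B 1.8×10⁻⁴ × 110 × 0.49 = 0.009702 m
B 560 × 0.28 × 1.3×10⁻⁴ = 0.020384 m
B total: 0.030086 m
Difference: 0.15678 − 0.030086 = 0.126694 m

A: 15.7 cm; B: 3.01 cm; difference 12.7 cm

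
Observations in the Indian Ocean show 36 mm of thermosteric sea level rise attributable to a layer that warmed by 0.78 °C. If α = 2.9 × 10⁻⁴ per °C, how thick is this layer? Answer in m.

159 m

H = Δh/(αΔT) = 0.036 / (2.9×10⁻⁴ × 0.78) ≈ 159.2 m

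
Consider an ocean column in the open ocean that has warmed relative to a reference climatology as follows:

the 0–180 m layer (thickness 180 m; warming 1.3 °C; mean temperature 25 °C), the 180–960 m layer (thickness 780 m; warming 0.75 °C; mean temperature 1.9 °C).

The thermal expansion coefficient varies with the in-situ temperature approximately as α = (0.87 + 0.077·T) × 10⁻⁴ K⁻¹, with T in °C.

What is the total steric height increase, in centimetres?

about 12.5 cm

Layer 1: α = (0.87 + 0.077×25)×10⁻⁴ = 2.795×10⁻⁴ K⁻¹
Layer 2: α = (0.87 + 0.077×1.9)×10⁻⁴ = 1.0163×10⁻⁴ K⁻¹
Layer 1: 1.3 × 180 × 2.795×10⁻⁴ = 0.065403 m
0.75 × 1.0163×10⁻⁴ × 780 = 0.05945355 m
Δh = 0.065403 + 0.05945355 = 0.12485655 m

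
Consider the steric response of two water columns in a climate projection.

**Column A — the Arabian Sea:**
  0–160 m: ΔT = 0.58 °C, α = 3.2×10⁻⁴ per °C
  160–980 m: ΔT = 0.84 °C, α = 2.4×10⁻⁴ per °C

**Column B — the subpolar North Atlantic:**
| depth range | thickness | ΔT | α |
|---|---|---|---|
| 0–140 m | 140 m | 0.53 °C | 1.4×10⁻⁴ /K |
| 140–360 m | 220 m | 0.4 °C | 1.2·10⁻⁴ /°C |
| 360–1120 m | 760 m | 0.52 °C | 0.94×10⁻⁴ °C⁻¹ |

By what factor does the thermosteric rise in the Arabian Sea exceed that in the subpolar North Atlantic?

≈ 3.4×

A 3.2×10⁻⁴ × 0.58 × 160 = 0.029696 m
A 0.84 × 820 × 2.4×10⁻⁴ = 0.165312 m
A total: 0.195008 m
B Layer 1: 1.4×10⁻⁴ × 0.53 × 140 = 0.010388 m
B Layer 2: 1.2×10⁻⁴ × 0.4 × 220 = 0.01056 m
B 360–1120 m: 0.52 × 760 × 0.94×10⁻⁴ = 0.0371488 m
B total: 0.0580968 m
Ratio: 0.195008 / 0.0580968 ≈ 3.357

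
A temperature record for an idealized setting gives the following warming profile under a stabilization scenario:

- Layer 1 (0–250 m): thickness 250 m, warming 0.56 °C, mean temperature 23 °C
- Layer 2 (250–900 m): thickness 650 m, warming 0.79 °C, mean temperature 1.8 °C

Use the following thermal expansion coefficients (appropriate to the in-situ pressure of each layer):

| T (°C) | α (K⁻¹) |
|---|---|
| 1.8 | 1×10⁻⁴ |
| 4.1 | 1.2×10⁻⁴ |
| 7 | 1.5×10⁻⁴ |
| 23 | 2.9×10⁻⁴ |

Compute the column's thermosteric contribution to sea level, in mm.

Δh ≈ 92 mm

Layer 1 at 23 °C → α = 2.9×10⁻⁴ K⁻¹
Layer 2 at 1.8 °C → α = 1×10⁻⁴ K⁻¹
0.56 × 2.9×10⁻⁴ × 250 = 0.04060 m
Layer 2: 1×10⁻⁴ × 650 × 0.79 = 0.05135 m
Δh = 0.04060 + 0.05135 = 0.09195 m ≈ 92 mm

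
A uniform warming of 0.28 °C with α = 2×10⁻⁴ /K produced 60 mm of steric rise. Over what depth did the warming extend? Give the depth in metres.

H = Δh/(αΔT) = 0.06 / (2×10⁻⁴ × 0.28) ≈ 1071 m

1070 m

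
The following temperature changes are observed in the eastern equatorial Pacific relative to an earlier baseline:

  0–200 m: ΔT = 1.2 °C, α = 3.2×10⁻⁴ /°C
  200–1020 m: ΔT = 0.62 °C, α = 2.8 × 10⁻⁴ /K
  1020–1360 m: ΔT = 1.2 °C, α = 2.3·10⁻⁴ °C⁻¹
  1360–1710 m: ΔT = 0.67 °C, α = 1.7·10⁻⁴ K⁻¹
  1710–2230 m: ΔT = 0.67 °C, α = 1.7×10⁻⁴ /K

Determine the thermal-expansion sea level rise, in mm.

200 × 3.2×10⁻⁴ × 1.2 = 0.07680 m
200–1020 m: 0.62 × 2.8×10⁻⁴ × 820 = 0.142352 m
Layer 3: 2.3×10⁻⁴ × 340 × 1.2 = 0.09384 m
Layer 4: 1.7×10⁻⁴ × 0.67 × 350 = 0.039865 m
520 × 0.67 × 1.7×10⁻⁴ = 0.059228 m
Δh = 0.07680 + 0.142352 + 0.09384 + 0.039865 + 0.059228 = 0.412085 m

Δh = 412 mm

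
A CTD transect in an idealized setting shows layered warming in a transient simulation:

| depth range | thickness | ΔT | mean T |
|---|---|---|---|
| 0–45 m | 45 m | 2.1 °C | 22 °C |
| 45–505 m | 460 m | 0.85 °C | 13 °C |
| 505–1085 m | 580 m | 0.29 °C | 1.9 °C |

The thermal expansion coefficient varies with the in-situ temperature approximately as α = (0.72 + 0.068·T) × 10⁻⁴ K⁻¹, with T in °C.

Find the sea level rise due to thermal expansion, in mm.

Layer 1: α = (0.72 + 0.068×22)×10⁻⁴ = 2.216×10⁻⁴ K⁻¹
Layer 2: α = (0.72 + 0.068×13)×10⁻⁴ = 1.604×10⁻⁴ K⁻¹
Layer 3: α = (0.72 + 0.068×1.9)×10⁻⁴ = 0.8492×10⁻⁴ K⁻¹
0–45 m: 2.216×10⁻⁴ × 2.1 × 45 = 0.0209412 m
0.85 × 460 × 1.604×10⁻⁴ = 0.0627164 m
Layer 3: 0.8492×10⁻⁴ × 0.29 × 580 = 0.014283544 m
Δh = 0.0209412 + 0.0627164 + 0.014283544 = 0.097941144 m

about 97.9 mm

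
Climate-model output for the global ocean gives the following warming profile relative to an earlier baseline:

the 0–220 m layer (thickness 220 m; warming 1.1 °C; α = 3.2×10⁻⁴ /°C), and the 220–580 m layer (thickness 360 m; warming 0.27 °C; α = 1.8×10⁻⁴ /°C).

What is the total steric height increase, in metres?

0–220 m: 3.2×10⁻⁴ × 1.1 × 220 = 0.07744 m
220–580 m: 0.27 × 360 × 1.8×10⁻⁴ = 0.017496 m
Δh = 0.07744 + 0.017496 = 0.094936 m ≈ 0.0949 m

Δh ≈ 0.0949 m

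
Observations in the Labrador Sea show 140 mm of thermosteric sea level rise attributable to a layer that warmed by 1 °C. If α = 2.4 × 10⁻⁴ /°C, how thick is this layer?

583 m

H = Δh/(αΔT) = 0.14 / (2.4×10⁻⁴ × 1) ≈ 583.3 m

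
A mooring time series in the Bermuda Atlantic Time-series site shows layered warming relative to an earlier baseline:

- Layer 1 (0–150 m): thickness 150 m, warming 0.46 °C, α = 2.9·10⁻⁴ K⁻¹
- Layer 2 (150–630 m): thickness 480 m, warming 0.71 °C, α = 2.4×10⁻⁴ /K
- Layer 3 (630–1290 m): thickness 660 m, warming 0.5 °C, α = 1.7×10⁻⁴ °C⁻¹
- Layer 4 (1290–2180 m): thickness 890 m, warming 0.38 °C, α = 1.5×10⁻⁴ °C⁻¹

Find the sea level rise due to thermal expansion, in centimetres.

0–150 m: 150 × 0.46 × 2.9×10⁻⁴ = 0.02001 m
Layer 2: 2.4×10⁻⁴ × 0.71 × 480 = 0.081792 m
Layer 3: 660 × 1.7×10⁻⁴ × 0.5 = 0.05610 m
1290–2180 m: 0.38 × 1.5×10⁻⁴ × 890 = 0.05073 m
Δh = 0.02001 + 0.081792 + 0.05610 + 0.05073 = 0.208632 m ≈ 21 cm

Δh = 21 cm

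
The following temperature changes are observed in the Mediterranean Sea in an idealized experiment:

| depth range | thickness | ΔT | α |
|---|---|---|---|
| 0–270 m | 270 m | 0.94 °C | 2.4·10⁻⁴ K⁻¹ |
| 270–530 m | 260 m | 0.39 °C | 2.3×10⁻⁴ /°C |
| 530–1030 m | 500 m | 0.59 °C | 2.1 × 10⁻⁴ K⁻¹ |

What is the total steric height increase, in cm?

14.6 cm of thermosteric rise

0–270 m: 0.94 × 2.4×10⁻⁴ × 270 = 0.060912 m
2.3×10⁻⁴ × 0.39 × 260 = 0.023322 m
Layer 3: 500 × 0.59 × 2.1×10⁻⁴ = 0.06195 m
Δh = 0.060912 + 0.023322 + 0.06195 = 0.146184 m ≈ 14.6 cm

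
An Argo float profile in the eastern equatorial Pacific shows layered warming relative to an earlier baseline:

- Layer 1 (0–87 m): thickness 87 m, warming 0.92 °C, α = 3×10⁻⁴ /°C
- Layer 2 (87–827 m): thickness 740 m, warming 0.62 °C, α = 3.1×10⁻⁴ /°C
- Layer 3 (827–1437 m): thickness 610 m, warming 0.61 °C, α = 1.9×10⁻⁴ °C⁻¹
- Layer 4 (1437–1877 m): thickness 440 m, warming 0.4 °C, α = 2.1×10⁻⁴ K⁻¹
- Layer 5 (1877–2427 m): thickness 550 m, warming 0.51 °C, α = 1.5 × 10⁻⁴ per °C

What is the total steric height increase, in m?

0.316 m

3×10⁻⁴ × 0.92 × 87 = 0.024012 m
87–827 m: 3.1×10⁻⁴ × 740 × 0.62 = 0.142228 m
610 × 1.9×10⁻⁴ × 0.61 = 0.070699 m
1437–1877 m: 0.4 × 440 × 2.1×10⁻⁴ = 0.03696 m
550 × 0.51 × 1.5×10⁻⁴ = 0.042075 m
Δh = 0.024012 + 0.142228 + 0.070699 + 0.03696 + 0.042075 = 0.315974 m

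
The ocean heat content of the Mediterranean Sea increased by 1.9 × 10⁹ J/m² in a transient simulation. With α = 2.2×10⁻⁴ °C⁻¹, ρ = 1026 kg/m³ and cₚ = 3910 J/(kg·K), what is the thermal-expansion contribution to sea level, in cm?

Δh ≈ 10 cm

Δh = αQ/(ρcₚ) = 2.2×10⁻⁴ × 1.9×10⁹ / (1026 × 3910) ≈ 0.10420 m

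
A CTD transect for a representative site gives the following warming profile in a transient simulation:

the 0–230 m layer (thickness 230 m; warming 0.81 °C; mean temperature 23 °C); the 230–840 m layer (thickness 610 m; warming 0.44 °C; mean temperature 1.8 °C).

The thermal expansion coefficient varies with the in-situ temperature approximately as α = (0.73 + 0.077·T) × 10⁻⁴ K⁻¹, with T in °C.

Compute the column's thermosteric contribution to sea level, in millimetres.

about 69.9 mm

Layer 1: α = (0.73 + 0.077×23)×10⁻⁴ = 2.501×10⁻⁴ K⁻¹
Layer 2: α = (0.73 + 0.077×1.8)×10⁻⁴ = 0.8686×10⁻⁴ K⁻¹
230 × 2.501×10⁻⁴ × 0.81 = 0.04659363 m
230–840 m: 0.44 × 0.8686×10⁻⁴ × 610 = 0.023313224 m
Δh = 0.04659363 + 0.023313224 = 0.069906854 m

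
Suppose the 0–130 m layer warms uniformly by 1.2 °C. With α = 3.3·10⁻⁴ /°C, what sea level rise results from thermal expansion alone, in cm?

Δh ≈ 5.15 cm

Δh = αΔT·H = 3.3×10⁻⁴ × 1.2 × 130 = 0.05148 m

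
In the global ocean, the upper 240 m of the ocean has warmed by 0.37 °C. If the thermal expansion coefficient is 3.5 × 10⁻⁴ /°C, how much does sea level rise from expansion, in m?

Δh = αΔT·H = 3.5×10⁻⁴ × 0.37 × 240 = 0.03108 m

Δh = 0.031 m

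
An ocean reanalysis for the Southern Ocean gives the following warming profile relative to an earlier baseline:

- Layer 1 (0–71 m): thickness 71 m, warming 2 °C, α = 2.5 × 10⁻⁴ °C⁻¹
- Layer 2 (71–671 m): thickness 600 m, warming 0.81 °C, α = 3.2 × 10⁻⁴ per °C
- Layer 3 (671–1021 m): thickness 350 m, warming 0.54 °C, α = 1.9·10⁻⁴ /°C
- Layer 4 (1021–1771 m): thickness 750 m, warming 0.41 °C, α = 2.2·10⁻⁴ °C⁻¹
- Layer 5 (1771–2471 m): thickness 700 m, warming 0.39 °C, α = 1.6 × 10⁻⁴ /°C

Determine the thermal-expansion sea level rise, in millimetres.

Layer 1: 71 × 2 × 2.5×10⁻⁴ = 0.03550 m
Layer 2: 600 × 0.81 × 3.2×10⁻⁴ = 0.15552 m
1.9×10⁻⁴ × 350 × 0.54 = 0.03591 m
1021–1771 m: 2.2×10⁻⁴ × 750 × 0.41 = 0.06765 m
1771–2471 m: 700 × 0.39 × 1.6×10⁻⁴ = 0.04368 m
Δh = 0.03550 + 0.15552 + 0.03591 + 0.06765 + 0.04368 = 0.33826 m ≈ 338 mm

338 mm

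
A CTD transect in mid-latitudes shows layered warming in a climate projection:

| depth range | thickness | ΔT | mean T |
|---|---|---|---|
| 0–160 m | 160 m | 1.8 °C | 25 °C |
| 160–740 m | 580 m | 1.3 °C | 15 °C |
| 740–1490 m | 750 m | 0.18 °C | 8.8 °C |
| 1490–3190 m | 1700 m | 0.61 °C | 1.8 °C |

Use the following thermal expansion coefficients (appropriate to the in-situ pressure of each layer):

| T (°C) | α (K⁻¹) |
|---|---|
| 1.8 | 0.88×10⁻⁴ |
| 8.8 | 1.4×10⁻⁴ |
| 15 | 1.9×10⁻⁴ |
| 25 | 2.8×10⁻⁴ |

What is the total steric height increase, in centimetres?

Layer 1 at 25 °C → α = 2.8×10⁻⁴ K⁻¹
Layer 2 at 15 °C → α = 1.9×10⁻⁴ K⁻¹
Layer 3 at 8.8 °C → α = 1.4×10⁻⁴ K⁻¹
Layer 4 at 1.8 °C → α = 0.88×10⁻⁴ K⁻¹
Layer 1: 160 × 2.8×10⁻⁴ × 1.8 = 0.08064 m
580 × 1.3 × 1.9×10⁻⁴ = 0.14326 m
740–1490 m: 1.4×10⁻⁴ × 750 × 0.18 = 0.01890 m
1490–3190 m: 1700 × 0.61 × 0.88×10⁻⁴ = 0.091256 m
Δh = 0.08064 + 0.14326 + 0.01890 + 0.091256 = 0.334056 m

Δh ≈ 33.4 cm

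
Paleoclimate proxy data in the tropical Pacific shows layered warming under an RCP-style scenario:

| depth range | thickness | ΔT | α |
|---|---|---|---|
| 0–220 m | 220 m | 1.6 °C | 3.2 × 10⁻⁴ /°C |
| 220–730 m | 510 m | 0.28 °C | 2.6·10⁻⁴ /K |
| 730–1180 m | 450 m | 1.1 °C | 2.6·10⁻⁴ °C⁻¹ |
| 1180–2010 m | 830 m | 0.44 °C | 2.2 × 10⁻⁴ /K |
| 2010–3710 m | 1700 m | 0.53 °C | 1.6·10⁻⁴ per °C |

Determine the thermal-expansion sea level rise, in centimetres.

3.2×10⁻⁴ × 220 × 1.6 = 0.11264 m
Layer 2: 0.28 × 510 × 2.6×10⁻⁴ = 0.037128 m
Layer 3: 2.6×10⁻⁴ × 1.1 × 450 = 0.12870 m
0.44 × 2.2×10⁻⁴ × 830 = 0.080344 m
1700 × 0.53 × 1.6×10⁻⁴ = 0.14416 m
Δh = 0.11264 + 0.037128 + 0.12870 + 0.080344 + 0.14416 = 0.502972 m

Δh = 50 cm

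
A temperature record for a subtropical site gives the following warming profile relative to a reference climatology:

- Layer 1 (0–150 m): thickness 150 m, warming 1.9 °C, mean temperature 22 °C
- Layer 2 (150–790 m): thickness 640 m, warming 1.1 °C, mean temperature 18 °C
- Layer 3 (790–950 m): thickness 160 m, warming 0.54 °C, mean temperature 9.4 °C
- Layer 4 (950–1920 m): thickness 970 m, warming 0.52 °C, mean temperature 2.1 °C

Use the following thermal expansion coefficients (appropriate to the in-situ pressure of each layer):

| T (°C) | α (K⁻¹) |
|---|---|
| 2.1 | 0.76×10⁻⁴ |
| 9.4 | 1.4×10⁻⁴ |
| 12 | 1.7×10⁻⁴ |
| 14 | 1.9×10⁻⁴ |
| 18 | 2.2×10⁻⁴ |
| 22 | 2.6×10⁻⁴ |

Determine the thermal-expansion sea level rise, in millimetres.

279 mm

Layer 1 at 22 °C → α = 2.6×10⁻⁴ K⁻¹
Layer 2 at 18 °C → α = 2.2×10⁻⁴ K⁻¹
Layer 3 at 9.4 °C → α = 1.4×10⁻⁴ K⁻¹
Layer 4 at 2.1 °C → α = 0.76×10⁻⁴ K⁻¹
1.9 × 2.6×10⁻⁴ × 150 = 0.07410 m
Layer 2: 2.2×10⁻⁴ × 640 × 1.1 = 0.15488 m
1.4×10⁻⁴ × 160 × 0.54 = 0.012096 m
Layer 4: 0.76×10⁻⁴ × 0.52 × 970 = 0.0383344 m
Δh = 0.07410 + 0.15488 + 0.012096 + 0.0383344 = 0.2794104 m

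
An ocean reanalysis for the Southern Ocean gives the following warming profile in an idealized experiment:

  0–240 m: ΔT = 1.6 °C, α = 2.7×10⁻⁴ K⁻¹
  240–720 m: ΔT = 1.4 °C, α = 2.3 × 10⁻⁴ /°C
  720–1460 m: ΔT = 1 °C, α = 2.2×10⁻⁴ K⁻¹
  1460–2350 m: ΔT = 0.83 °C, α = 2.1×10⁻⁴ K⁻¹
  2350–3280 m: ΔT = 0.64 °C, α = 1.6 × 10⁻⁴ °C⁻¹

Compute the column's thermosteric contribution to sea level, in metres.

1.6 × 240 × 2.7×10⁻⁴ = 0.10368 m
240–720 m: 2.3×10⁻⁴ × 1.4 × 480 = 0.15456 m
Layer 3: 1 × 2.2×10⁻⁴ × 740 = 0.16280 m
1460–2350 m: 2.1×10⁻⁴ × 0.83 × 890 = 0.155127 m
2350–3280 m: 930 × 0.64 × 1.6×10⁻⁴ = 0.095232 m
Δh = 0.10368 + 0.15456 + 0.16280 + 0.155127 + 0.095232 = 0.671399 m

0.671 m of thermosteric rise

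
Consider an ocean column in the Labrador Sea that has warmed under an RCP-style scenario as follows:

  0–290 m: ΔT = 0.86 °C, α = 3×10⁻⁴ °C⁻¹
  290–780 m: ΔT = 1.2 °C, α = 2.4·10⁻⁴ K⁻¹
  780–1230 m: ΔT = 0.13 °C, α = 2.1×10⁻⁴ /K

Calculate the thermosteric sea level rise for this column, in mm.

0–290 m: 290 × 0.86 × 3×10⁻⁴ = 0.07482 m
Layer 2: 2.4×10⁻⁴ × 490 × 1.2 = 0.14112 m
Layer 3: 450 × 0.13 × 2.1×10⁻⁴ = 0.012285 m
Δh = 0.07482 + 0.14112 + 0.012285 = 0.228225 m ≈ 230 mm

Δh ≈ 230 mm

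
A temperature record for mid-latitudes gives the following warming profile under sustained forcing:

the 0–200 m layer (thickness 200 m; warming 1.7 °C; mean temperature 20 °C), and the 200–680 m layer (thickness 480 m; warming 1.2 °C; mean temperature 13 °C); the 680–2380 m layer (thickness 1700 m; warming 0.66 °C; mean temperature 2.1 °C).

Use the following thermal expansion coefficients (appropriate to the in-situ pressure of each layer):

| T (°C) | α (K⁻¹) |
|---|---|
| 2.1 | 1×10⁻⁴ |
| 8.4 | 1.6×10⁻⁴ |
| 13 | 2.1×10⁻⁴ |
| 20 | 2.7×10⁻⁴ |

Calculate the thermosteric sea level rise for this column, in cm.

Δh = 32 cm

Layer 1 at 20 °C → α = 2.7×10⁻⁴ K⁻¹
Layer 2 at 13 °C → α = 2.1×10⁻⁴ K⁻¹
Layer 3 at 2.1 °C → α = 1×10⁻⁴ K⁻¹
0–200 m: 200 × 1.7 × 2.7×10⁻⁴ = 0.09180 m
480 × 1.2 × 2.1×10⁻⁴ = 0.12096 m
Layer 3: 1×10⁻⁴ × 0.66 × 1700 = 0.11220 m
Δh = 0.09180 + 0.12096 + 0.11220 = 0.32496 m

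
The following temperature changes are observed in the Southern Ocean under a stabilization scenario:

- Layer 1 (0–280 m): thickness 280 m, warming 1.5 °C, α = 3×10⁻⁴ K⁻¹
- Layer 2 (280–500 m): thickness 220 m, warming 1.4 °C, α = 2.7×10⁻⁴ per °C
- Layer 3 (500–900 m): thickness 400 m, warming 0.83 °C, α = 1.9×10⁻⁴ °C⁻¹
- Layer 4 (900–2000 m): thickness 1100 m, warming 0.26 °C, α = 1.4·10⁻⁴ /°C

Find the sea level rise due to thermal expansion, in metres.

0.31 m

Layer 1: 1.5 × 3×10⁻⁴ × 280 = 0.12600 m
220 × 2.7×10⁻⁴ × 1.4 = 0.08316 m
400 × 1.9×10⁻⁴ × 0.83 = 0.06308 m
900–2000 m: 1.4×10⁻⁴ × 0.26 × 1100 = 0.04004 m
Δh = 0.12600 + 0.08316 + 0.06308 + 0.04004 = 0.31228 m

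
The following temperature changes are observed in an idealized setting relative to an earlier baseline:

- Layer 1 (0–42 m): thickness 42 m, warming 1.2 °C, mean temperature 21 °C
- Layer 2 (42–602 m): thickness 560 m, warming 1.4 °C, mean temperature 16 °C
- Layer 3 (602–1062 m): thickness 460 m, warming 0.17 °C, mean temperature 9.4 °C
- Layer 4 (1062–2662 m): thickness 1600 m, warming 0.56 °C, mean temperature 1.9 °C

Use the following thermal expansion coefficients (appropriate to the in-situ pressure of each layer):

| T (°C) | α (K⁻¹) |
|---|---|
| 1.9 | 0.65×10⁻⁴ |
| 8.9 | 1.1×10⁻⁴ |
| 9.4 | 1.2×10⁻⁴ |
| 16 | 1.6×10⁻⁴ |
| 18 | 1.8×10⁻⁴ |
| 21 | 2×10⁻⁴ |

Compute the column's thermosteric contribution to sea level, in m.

Layer 1 at 21 °C → α = 2×10⁻⁴ K⁻¹
Layer 2 at 16 °C → α = 1.6×10⁻⁴ K⁻¹
Layer 3 at 9.4 °C → α = 1.2×10⁻⁴ K⁻¹
Layer 4 at 1.9 °C → α = 0.65×10⁻⁴ K⁻¹
Layer 1: 2×10⁻⁴ × 42 × 1.2 = 0.01008 m
42–602 m: 1.6×10⁻⁴ × 560 × 1.4 = 0.12544 m
602–1062 m: 1.2×10⁻⁴ × 0.17 × 460 = 0.009384 m
Layer 4: 1600 × 0.56 × 0.65×10⁻⁴ = 0.05824 m
Δh = 0.01008 + 0.12544 + 0.009384 + 0.05824 = 0.203144 m

0.203 m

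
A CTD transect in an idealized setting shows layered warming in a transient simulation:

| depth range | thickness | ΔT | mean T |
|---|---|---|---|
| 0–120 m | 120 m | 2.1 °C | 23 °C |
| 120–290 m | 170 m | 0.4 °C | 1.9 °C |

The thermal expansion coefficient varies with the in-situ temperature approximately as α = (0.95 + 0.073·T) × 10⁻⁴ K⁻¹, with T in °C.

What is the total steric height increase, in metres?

Δh ≈ 0.074 m

Layer 1: α = (0.95 + 0.073×23)×10⁻⁴ = 2.629×10⁻⁴ K⁻¹
Layer 2: α = (0.95 + 0.073×1.9)×10⁻⁴ = 1.0887×10⁻⁴ K⁻¹
2.1 × 2.629×10⁻⁴ × 120 = 0.0662508 m
Layer 2: 170 × 1.0887×10⁻⁴ × 0.4 = 0.00740316 m
Δh = 0.0662508 + 0.00740316 = 0.07365396 m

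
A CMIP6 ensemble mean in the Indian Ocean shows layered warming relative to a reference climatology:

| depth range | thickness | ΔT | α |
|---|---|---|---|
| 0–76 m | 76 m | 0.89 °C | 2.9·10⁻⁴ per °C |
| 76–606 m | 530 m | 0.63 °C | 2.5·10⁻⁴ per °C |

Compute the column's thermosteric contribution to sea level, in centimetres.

Δh = 10 cm

0–76 m: 2.9×10⁻⁴ × 76 × 0.89 = 0.0196156 m
Layer 2: 2.5×10⁻⁴ × 0.63 × 530 = 0.083475 m
Δh = 0.0196156 + 0.083475 = 0.1030906 m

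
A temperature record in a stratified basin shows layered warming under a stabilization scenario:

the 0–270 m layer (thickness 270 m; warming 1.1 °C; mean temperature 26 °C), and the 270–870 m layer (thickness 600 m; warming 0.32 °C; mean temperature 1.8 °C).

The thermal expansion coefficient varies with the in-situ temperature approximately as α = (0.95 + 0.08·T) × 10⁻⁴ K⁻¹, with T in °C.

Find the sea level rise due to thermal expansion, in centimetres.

Layer 1: α = (0.95 + 0.08×26)×10⁻⁴ = 3.03×10⁻⁴ K⁻¹
Layer 2: α = (0.95 + 0.08×1.8)×10⁻⁴ = 1.094×10⁻⁴ K⁻¹
0–270 m: 270 × 1.1 × 3.03×10⁻⁴ = 0.089991 m
Layer 2: 1.094×10⁻⁴ × 0.32 × 600 = 0.0210048 m
Δh = 0.089991 + 0.0210048 = 0.1109958 m

11.1 cm of thermosteric rise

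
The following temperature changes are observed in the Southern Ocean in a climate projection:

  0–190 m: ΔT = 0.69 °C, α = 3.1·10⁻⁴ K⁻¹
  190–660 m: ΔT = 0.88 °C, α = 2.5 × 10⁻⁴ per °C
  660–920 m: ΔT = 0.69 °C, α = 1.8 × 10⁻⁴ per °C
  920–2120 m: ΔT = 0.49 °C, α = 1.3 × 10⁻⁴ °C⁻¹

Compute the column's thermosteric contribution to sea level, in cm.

190 × 3.1×10⁻⁴ × 0.69 = 0.040641 m
190–660 m: 0.88 × 470 × 2.5×10⁻⁴ = 0.10340 m
0.69 × 260 × 1.8×10⁻⁴ = 0.032292 m
Layer 4: 1.3×10⁻⁴ × 0.49 × 1200 = 0.07644 m
Δh = 0.040641 + 0.10340 + 0.032292 + 0.07644 = 0.252773 m ≈ 25.3 cm

Δh = 25.3 cm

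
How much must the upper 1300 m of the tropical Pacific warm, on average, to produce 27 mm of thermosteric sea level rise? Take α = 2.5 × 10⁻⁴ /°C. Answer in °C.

ΔT ≈ 0.0831 °C

ΔT = Δh/(αH) = 0.027 / (2.5×10⁻⁴ × 1300) ≈ 0.08308 °C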